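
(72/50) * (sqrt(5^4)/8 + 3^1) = 441/50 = 8.82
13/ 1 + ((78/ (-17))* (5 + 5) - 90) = -2089/ 17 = -122.88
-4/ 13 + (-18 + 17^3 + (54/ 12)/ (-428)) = 54468019/ 11128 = 4894.68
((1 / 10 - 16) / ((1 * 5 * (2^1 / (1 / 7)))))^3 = -4019679 / 343000000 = -0.01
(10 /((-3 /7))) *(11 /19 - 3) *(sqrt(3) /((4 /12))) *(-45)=-144900 *sqrt(3) /19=-13209.17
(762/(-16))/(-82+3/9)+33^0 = 3103/1960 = 1.58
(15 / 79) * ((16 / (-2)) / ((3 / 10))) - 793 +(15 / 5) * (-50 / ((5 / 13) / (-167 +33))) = 4065493 / 79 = 51461.94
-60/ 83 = -0.72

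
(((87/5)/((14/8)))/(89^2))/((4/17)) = 1479/277235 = 0.01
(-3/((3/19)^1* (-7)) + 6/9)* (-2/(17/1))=-142/357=-0.40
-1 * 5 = -5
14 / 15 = 0.93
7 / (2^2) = 7 / 4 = 1.75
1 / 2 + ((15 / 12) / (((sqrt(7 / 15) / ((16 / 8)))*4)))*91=1 / 2 + 65*sqrt(105) / 8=83.76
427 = 427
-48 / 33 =-16 / 11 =-1.45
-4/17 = -0.24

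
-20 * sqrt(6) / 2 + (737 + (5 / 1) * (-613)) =-2328 -10 * sqrt(6) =-2352.49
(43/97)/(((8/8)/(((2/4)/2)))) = 43/388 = 0.11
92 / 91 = 1.01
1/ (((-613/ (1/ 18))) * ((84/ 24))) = -1/ 38619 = -0.00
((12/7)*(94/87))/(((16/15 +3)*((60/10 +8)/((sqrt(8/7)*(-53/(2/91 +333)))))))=-777192*sqrt(14)/525373541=-0.01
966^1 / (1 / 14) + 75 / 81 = 365173 / 27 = 13524.93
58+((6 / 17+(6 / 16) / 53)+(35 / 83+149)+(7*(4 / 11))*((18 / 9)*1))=1400894227 / 6580904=212.87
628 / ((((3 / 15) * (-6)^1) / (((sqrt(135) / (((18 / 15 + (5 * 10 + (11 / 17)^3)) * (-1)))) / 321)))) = 38567050 * sqrt(15) / 405866943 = 0.37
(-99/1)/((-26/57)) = 5643/26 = 217.04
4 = 4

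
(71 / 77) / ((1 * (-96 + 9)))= -71 / 6699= -0.01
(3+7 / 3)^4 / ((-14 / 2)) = -65536 / 567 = -115.58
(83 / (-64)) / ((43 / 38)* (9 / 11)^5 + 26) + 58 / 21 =294702784753 / 108633836640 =2.71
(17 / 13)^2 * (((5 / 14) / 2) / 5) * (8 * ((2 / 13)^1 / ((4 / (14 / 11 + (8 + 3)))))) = 0.23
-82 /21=-3.90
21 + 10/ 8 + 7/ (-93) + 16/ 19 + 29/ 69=1270011/ 54188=23.44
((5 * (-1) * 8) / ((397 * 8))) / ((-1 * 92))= 5 / 36524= 0.00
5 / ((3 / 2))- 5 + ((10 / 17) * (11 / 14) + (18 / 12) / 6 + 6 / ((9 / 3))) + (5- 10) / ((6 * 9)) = 12247 / 12852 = 0.95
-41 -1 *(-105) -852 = -788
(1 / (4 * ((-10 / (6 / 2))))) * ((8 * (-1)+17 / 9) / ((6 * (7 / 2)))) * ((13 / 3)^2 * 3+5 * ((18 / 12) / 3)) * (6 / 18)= 3883 / 9072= 0.43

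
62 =62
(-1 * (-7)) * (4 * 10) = 280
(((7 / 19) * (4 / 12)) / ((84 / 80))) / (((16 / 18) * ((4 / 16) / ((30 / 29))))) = 300 / 551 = 0.54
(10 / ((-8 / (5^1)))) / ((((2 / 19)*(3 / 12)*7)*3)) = -475 / 42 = -11.31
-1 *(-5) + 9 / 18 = 11 / 2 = 5.50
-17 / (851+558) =-17 / 1409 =-0.01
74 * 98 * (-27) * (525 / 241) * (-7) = 719579700 / 241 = 2985807.88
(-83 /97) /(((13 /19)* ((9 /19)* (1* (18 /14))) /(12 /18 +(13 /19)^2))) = -714049 /306423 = -2.33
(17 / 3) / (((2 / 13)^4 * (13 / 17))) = 634933 / 48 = 13227.77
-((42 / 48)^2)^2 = -2401 / 4096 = -0.59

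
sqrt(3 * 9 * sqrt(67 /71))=3 * sqrt(3) * 67^(1 /4) * 71^(3 /4) /71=5.12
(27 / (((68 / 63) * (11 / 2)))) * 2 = 9.10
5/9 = 0.56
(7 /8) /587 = 7 /4696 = 0.00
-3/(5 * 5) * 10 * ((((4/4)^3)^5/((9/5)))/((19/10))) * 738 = -258.95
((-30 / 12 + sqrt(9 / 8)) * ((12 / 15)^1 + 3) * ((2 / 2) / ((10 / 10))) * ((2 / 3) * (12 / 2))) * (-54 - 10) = 2432 - 3648 * sqrt(2) / 5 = 1400.19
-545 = -545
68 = 68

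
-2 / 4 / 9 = -1 / 18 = -0.06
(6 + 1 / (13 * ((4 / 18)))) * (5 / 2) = 825 / 52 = 15.87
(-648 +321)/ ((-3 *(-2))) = -109/ 2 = -54.50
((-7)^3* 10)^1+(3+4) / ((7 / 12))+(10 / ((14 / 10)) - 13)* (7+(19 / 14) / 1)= -339761 / 98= -3466.95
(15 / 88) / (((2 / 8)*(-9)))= -5 / 66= -0.08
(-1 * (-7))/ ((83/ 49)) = 343/ 83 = 4.13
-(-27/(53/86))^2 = -5391684/2809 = -1919.43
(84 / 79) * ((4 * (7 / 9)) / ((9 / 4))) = 3136 / 2133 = 1.47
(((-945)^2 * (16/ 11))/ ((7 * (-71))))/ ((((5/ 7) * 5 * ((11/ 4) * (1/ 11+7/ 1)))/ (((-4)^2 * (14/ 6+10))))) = -75188736/ 10153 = -7405.57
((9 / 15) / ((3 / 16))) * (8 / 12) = 32 / 15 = 2.13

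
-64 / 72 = -8 / 9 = -0.89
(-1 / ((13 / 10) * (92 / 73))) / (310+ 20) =-73 / 39468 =-0.00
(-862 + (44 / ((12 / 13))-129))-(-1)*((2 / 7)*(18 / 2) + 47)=-893.76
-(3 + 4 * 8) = -35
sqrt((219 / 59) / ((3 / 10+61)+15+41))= sqrt(16840370) / 23069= 0.18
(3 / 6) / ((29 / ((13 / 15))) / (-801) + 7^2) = 3471 / 339868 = 0.01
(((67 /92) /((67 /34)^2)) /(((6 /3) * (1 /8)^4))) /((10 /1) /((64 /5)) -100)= -18939904 /4892675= -3.87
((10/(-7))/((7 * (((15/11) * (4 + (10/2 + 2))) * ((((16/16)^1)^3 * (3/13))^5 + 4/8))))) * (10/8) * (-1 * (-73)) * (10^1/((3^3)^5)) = -1355219450/784189477446291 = -0.00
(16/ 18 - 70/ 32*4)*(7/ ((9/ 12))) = -1981/ 27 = -73.37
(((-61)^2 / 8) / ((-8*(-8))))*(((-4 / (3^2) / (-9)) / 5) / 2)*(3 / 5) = 3721 / 172800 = 0.02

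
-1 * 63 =-63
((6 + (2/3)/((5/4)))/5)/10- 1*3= -1076/375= -2.87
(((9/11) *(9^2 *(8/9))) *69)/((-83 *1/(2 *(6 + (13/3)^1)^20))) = -247218914605422279789300477389168/13100552091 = -18870877569752207459796.32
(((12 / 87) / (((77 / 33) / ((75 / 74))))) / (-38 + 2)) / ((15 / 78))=-65 / 7511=-0.01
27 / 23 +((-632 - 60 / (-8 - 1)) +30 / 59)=-2538883 / 4071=-623.65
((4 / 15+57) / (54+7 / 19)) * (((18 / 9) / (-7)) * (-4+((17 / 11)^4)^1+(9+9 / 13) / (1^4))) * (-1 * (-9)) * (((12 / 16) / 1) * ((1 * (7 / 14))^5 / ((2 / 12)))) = -955897941069 / 220207667680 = -4.34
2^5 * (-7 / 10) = -112 / 5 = -22.40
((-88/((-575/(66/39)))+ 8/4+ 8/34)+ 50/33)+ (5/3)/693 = 1059885623/264188925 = 4.01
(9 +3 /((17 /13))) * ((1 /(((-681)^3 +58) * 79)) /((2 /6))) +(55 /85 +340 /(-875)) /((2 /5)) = 19186452648113 /29690349413830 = 0.65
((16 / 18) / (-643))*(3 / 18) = -4 / 17361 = -0.00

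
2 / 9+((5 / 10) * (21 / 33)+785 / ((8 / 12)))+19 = 118507 / 99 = 1197.04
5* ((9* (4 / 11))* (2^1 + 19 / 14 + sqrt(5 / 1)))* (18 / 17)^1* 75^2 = 18225000* sqrt(5) / 187 + 428287500 / 1309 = 545113.73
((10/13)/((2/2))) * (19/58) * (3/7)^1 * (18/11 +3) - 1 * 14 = -391871/29029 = -13.50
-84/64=-21/16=-1.31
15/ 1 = 15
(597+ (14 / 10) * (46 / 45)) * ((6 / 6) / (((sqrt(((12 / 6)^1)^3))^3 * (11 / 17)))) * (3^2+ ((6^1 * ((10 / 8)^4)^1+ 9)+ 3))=1160522493 * sqrt(2) / 1126400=1457.05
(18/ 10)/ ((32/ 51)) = 459/ 160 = 2.87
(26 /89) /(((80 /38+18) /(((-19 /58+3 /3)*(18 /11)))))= 86697 /5422681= 0.02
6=6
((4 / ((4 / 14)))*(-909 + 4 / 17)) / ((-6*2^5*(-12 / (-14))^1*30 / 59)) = 44663059 / 293760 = 152.04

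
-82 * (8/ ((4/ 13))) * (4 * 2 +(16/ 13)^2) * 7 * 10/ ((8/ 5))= -11537400/ 13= -887492.31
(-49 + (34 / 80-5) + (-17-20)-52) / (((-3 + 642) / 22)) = -4.91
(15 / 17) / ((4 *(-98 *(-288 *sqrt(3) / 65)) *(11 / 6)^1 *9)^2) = 21125 / 58989391921152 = 0.00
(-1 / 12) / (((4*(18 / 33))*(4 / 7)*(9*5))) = -77 / 51840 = -0.00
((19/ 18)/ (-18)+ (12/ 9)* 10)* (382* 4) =1642982/ 81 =20283.73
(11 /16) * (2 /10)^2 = 11 /400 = 0.03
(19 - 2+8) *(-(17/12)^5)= -35496425/248832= -142.65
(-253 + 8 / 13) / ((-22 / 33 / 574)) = 2824941 / 13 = 217303.15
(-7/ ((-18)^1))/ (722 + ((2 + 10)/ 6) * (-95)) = 1/ 1368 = 0.00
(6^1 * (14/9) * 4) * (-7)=-784/3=-261.33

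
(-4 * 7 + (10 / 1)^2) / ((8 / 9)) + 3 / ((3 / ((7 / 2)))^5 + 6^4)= 588337303 / 7263216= 81.00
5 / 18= 0.28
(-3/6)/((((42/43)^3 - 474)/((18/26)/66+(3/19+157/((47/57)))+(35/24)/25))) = 232256337606571/1152730598104800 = 0.20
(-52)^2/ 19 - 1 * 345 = -202.68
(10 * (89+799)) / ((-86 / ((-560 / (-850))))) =-49728 / 731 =-68.03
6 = 6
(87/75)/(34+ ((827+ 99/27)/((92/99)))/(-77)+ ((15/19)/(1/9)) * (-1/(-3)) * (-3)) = 12673/167000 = 0.08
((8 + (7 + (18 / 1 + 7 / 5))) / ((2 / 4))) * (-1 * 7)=-2408 / 5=-481.60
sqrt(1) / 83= 1 / 83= 0.01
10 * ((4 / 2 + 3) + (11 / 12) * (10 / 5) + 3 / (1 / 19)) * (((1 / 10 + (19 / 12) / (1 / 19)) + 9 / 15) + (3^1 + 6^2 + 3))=1672561 / 36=46460.03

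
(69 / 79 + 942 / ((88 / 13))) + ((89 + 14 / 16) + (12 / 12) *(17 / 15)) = 24092939 / 104280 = 231.04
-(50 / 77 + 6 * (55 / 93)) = -10020 / 2387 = -4.20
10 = 10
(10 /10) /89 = 1 /89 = 0.01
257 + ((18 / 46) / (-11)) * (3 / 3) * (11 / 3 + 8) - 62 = 49230 / 253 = 194.58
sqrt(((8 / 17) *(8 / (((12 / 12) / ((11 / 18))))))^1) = 4 *sqrt(374) / 51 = 1.52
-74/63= -1.17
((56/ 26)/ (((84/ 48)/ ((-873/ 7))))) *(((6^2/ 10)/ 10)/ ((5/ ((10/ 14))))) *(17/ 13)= -2137104/ 207025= -10.32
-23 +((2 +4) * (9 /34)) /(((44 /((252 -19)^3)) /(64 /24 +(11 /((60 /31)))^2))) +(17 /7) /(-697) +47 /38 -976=26046990878091223 /1631537600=15964689.31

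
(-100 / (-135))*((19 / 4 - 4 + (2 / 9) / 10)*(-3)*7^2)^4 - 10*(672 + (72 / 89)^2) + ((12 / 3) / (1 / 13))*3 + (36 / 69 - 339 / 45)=392037982380656381303 / 3187473768000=122993320.39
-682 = -682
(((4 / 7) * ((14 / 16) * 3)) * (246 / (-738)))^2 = 1 / 4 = 0.25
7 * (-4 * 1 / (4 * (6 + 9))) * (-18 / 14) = 0.60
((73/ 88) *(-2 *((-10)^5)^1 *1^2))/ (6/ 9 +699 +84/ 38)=104025000/ 440077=236.38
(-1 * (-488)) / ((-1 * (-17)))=488 / 17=28.71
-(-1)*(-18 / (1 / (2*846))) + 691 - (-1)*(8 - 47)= -29804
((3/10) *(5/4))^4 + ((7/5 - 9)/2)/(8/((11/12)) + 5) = -794909/3092480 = -0.26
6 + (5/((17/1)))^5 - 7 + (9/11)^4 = -11426691435/20788126337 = -0.55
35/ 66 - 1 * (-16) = 1091/ 66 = 16.53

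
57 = 57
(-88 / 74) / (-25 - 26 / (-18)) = 99 / 1961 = 0.05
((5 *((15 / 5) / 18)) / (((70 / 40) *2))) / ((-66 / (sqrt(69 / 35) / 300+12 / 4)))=-5 / 462 - sqrt(2415) / 2910600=-0.01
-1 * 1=-1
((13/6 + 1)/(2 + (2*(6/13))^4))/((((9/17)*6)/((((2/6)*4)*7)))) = 64576421/18919494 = 3.41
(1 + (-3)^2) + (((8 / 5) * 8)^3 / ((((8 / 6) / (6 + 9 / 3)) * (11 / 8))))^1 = 14169526 / 1375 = 10305.11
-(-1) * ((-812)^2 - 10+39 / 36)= 7912021 / 12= 659335.08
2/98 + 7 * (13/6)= 4465/294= 15.19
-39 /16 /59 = -39 /944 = -0.04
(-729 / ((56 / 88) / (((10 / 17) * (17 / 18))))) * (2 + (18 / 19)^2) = -4659930 / 2527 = -1844.06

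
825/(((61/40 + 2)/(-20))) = -220000/47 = -4680.85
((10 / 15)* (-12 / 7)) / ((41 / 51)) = -408 / 287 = -1.42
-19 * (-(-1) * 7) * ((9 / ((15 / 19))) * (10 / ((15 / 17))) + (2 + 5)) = -90573 / 5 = -18114.60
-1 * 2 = -2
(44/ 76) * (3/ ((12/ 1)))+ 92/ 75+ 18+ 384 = 2299217/ 5700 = 403.37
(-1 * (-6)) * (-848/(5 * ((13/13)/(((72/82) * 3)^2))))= -7060.85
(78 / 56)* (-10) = -195 / 14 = -13.93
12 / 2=6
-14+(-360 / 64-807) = -826.62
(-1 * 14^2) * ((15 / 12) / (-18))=245 / 18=13.61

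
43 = 43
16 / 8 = 2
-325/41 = -7.93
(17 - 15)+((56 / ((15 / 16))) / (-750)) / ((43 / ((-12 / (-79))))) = 12736958 / 6369375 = 2.00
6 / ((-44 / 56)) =-84 / 11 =-7.64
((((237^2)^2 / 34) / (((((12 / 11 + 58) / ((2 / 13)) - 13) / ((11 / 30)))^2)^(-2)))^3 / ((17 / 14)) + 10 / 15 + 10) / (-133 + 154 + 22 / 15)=9376494885313814711318652961454311168218881434204191808733579724907560595481318628427545760 / 277236259189034962863361125518257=33821315122133442376367240000000000000000000000000000000000.00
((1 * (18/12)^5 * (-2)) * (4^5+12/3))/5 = -62451/20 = -3122.55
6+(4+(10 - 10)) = 10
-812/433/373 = -812/161509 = -0.01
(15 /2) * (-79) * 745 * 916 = -404333850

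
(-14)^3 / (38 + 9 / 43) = -117992 / 1643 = -71.81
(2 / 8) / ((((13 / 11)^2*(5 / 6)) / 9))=3267 / 1690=1.93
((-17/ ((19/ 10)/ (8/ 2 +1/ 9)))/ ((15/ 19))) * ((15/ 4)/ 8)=-3145/ 144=-21.84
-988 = -988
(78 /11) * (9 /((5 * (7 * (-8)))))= -351 /1540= -0.23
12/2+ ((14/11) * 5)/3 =268/33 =8.12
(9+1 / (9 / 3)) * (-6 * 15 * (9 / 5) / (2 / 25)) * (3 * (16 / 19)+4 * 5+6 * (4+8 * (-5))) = 69476400 / 19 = 3656652.63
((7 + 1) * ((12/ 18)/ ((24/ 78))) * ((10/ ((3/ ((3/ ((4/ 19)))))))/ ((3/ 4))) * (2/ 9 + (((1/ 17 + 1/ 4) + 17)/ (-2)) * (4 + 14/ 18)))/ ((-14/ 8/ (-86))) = -21386020760/ 9639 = -2218697.04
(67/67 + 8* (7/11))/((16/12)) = 4.57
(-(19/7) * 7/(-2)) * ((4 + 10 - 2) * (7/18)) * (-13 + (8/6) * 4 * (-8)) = -22211/9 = -2467.89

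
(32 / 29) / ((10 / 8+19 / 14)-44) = -896 / 33611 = -0.03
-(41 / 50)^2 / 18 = -1681 / 45000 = -0.04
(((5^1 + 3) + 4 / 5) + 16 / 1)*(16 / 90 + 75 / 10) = 42842 / 225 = 190.41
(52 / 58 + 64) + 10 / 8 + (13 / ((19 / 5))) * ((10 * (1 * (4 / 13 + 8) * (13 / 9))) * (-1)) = -759013 / 2204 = -344.38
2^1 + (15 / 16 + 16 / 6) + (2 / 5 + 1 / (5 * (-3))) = 95 / 16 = 5.94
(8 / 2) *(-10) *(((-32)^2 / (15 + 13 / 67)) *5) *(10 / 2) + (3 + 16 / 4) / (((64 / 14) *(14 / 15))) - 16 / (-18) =-19758362387 / 293184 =-67392.36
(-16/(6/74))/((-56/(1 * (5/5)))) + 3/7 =83/21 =3.95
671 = 671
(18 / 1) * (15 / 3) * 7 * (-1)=-630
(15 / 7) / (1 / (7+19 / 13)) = 1650 / 91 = 18.13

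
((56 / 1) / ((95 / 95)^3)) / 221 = 56 / 221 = 0.25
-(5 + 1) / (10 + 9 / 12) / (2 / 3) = -36 / 43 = -0.84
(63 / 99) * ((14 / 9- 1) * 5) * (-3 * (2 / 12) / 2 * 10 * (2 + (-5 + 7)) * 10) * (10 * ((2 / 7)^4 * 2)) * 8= -6400000 / 33957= -188.47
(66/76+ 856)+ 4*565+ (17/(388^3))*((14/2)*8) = 3116.87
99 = 99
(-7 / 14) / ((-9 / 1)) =1 / 18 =0.06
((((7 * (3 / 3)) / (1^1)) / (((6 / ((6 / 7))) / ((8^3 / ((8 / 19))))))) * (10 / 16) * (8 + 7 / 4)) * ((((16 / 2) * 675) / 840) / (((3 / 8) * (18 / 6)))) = 296400 / 7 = 42342.86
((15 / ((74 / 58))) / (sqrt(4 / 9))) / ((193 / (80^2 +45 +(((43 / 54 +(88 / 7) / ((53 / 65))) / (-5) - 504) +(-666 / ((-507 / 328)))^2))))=15895074370427933 / 908003657652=17505.52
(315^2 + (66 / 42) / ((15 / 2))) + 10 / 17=177118049 / 1785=99225.80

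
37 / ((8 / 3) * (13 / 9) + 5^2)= 999 / 779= 1.28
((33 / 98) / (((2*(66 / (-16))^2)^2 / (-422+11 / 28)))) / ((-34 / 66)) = 503680 / 2116653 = 0.24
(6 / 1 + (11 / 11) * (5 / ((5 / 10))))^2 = 256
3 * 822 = 2466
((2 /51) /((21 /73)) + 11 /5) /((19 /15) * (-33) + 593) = 12511 /2951676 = 0.00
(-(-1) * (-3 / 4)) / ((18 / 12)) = -1 / 2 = -0.50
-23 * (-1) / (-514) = -23 / 514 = -0.04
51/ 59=0.86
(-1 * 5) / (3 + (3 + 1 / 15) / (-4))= -150 / 67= -2.24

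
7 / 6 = 1.17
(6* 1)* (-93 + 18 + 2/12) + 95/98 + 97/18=-195205/441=-442.64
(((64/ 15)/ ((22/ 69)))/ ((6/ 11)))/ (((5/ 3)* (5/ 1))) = 368/ 125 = 2.94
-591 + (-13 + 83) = -521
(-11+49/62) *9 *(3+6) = -826.98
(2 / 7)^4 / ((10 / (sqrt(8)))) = 16 * sqrt(2) / 12005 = 0.00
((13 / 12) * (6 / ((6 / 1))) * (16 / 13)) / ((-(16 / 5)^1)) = -5 / 12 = -0.42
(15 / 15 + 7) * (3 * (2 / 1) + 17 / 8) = 65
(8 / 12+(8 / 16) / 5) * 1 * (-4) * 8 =-368 / 15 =-24.53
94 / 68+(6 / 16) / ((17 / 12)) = 28 / 17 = 1.65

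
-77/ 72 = -1.07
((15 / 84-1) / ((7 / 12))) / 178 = -69 / 8722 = -0.01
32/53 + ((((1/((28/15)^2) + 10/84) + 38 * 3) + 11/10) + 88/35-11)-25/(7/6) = 53723947/623280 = 86.20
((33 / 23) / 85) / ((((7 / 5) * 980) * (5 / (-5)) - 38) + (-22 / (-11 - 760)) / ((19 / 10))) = -483417 / 40380270850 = -0.00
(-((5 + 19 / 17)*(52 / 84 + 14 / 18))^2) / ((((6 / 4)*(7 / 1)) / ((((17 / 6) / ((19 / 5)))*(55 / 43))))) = -23033753600 / 3472902783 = -6.63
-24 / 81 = -8 / 27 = -0.30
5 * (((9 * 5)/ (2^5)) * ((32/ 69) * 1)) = 75/ 23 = 3.26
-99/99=-1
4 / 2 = 2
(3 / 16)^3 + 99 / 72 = 5659 / 4096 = 1.38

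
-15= -15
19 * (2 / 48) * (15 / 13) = 95 / 104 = 0.91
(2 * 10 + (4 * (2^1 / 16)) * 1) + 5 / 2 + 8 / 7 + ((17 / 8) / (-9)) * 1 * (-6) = 2147 / 84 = 25.56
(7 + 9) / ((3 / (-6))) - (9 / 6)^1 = -67 / 2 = -33.50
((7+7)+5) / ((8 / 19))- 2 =345 / 8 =43.12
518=518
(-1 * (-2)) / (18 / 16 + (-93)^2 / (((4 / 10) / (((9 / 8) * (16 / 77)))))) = 1232 / 3114333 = 0.00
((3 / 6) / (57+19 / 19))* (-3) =-3 / 116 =-0.03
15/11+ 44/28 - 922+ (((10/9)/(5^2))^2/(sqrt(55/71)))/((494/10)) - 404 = -101876/77+ 4 *sqrt(3905)/5501925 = -1323.06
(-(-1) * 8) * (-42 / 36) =-9.33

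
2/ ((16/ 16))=2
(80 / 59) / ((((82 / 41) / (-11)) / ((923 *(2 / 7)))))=-812240 / 413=-1966.68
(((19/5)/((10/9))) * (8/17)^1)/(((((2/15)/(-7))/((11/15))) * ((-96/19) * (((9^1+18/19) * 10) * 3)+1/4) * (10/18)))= 342236664/4625952875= 0.07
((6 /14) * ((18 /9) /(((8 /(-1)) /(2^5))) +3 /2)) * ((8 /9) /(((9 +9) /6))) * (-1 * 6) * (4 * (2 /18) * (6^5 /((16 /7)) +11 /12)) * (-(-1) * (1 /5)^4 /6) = 424684 /212625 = 2.00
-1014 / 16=-507 / 8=-63.38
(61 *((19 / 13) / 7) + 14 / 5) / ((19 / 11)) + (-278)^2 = 668197939 / 8645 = 77292.99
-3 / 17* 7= -21 / 17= -1.24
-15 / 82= -0.18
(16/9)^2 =256/81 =3.16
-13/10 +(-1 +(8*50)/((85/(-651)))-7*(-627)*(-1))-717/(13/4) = -16962733/2210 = -7675.44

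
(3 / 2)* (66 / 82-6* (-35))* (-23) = -596367 / 82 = -7272.77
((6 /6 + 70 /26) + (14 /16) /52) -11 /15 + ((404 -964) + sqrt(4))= -3463351 /6240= -555.02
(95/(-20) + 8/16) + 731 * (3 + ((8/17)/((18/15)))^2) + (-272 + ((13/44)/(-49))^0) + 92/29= 36087731/17748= 2033.34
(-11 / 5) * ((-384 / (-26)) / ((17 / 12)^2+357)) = -304128 / 3360305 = -0.09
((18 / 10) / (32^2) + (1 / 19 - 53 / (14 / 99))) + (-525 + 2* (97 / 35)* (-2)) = -620229971 / 680960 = -910.82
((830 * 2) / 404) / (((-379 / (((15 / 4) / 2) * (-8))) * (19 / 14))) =87150 / 727301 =0.12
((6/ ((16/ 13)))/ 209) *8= 0.19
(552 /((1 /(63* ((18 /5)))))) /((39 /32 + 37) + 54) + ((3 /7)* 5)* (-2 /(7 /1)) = 981075174 /722995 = 1356.96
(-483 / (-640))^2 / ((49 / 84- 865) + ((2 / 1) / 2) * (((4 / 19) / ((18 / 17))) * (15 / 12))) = -39892419 / 60527718400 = -0.00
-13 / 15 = -0.87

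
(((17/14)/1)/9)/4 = 17/504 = 0.03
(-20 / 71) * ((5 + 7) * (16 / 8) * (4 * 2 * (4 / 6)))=-2560 / 71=-36.06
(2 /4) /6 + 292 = 3505 /12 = 292.08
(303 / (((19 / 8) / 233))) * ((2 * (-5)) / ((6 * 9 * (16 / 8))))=-470660 / 171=-2752.40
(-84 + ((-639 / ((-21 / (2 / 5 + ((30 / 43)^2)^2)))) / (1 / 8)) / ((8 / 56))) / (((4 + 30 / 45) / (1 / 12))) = 4279144347 / 239316070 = 17.88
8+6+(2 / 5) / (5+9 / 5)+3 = 17.06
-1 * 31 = -31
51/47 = 1.09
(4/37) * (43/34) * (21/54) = 0.05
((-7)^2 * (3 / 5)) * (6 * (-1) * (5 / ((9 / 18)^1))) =-1764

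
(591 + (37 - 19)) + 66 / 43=26253 / 43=610.53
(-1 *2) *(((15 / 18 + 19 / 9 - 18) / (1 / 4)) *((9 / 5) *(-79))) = -85636 / 5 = -17127.20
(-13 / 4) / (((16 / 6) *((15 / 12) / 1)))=-39 / 40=-0.98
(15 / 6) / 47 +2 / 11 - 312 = -322365 / 1034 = -311.76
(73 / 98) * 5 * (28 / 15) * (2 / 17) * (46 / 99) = 13432 / 35343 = 0.38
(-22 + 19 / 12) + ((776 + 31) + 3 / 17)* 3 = 489827 / 204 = 2401.11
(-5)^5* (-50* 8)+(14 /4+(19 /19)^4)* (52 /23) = 28750234 /23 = 1250010.17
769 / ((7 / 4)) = 3076 / 7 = 439.43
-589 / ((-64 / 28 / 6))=12369 / 8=1546.12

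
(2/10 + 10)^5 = 110408.08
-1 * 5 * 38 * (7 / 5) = -266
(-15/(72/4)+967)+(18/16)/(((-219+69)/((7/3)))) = 966.15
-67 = -67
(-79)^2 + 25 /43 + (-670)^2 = 455141.58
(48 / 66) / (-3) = -8 / 33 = -0.24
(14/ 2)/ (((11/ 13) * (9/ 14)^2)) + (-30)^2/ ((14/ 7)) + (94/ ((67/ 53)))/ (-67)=1875491392/ 3999699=468.91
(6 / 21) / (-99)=-2 / 693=-0.00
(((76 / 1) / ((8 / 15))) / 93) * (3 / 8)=285 / 496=0.57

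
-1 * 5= -5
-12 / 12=-1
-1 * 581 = -581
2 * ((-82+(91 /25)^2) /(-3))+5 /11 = 318231 /6875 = 46.29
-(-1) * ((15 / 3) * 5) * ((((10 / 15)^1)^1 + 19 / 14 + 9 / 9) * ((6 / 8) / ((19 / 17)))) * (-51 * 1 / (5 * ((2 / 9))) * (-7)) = 4954905 / 304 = 16299.03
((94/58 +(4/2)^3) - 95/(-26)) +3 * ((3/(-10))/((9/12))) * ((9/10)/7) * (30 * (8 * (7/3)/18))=31949/3770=8.47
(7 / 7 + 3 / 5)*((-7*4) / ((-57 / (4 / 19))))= 0.17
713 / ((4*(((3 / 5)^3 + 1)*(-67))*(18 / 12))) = -89125 / 61104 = -1.46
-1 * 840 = -840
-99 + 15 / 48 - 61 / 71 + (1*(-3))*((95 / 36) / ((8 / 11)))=-752705 / 6816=-110.43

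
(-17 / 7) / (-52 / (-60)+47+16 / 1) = -255 / 6706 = -0.04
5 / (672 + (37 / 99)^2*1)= 49005 / 6587641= 0.01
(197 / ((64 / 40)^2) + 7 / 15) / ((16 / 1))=74323 / 15360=4.84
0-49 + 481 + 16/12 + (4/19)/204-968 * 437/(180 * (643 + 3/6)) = 730715611/1700595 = 429.68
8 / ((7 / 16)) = 128 / 7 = 18.29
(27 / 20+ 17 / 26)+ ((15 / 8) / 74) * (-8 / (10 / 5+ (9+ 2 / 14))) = 9551 / 4810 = 1.99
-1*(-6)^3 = 216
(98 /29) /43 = 98 /1247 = 0.08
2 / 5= 0.40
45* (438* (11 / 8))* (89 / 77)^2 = 78061455 / 2156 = 36206.61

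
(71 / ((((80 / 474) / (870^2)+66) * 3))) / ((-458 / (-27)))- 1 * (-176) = 176.02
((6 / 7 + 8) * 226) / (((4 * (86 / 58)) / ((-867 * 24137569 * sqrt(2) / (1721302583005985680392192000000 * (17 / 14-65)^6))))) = -11910217879367077669 * sqrt(2) / 195493895509344454068169494537845323333632000000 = -0.00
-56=-56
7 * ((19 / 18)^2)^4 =118884941287 / 11019960576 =10.79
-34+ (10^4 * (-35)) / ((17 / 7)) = -2450578 / 17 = -144151.65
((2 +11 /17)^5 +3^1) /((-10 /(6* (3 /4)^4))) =-2867213133 /113588560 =-25.24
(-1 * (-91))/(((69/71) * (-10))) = -6461/690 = -9.36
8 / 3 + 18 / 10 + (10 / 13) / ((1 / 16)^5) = 157287271 / 195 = 806601.39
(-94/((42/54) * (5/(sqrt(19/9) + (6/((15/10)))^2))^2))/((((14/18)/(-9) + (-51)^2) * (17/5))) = -8843661/62675515 - 365472 * sqrt(19)/62675515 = -0.17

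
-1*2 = -2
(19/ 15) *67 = 1273/ 15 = 84.87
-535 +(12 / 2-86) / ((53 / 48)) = -32195 / 53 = -607.45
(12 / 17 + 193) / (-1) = -3293 / 17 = -193.71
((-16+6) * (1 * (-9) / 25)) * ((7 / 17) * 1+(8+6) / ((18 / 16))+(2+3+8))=7912 / 85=93.08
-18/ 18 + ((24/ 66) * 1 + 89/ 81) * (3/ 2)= 709/ 594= 1.19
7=7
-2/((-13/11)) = 22/13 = 1.69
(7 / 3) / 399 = 1 / 171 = 0.01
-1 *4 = -4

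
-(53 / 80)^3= -148877 / 512000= -0.29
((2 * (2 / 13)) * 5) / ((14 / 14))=20 / 13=1.54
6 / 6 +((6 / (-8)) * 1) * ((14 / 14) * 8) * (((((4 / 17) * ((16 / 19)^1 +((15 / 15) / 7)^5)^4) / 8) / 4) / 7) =4934045145564559926235433 / 4949737377617440545184796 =1.00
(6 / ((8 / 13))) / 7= 39 / 28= 1.39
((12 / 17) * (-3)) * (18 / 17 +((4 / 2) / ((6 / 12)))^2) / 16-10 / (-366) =-235925 / 105774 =-2.23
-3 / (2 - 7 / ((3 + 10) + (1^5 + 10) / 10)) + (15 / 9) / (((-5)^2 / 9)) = -1479 / 1060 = -1.40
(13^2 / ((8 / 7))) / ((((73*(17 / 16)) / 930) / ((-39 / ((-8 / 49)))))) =1051231545 / 2482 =423542.12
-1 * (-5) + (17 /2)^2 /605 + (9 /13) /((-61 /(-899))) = 29404697 /1919060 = 15.32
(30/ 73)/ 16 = 15/ 584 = 0.03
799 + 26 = 825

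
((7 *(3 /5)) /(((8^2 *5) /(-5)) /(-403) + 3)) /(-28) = -1209 /25460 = -0.05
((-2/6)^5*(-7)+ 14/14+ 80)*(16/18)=72.03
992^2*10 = 9840640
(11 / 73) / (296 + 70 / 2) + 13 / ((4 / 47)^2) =693889047 / 386608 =1794.81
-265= -265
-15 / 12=-1.25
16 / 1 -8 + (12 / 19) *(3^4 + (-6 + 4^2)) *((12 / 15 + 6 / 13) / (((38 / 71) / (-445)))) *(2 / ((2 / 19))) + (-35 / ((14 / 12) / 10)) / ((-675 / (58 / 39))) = -7638627476 / 6669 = -1145393.23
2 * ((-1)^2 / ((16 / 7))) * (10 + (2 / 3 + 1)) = 10.21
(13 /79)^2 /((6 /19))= 0.09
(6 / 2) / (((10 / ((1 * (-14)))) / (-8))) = 168 / 5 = 33.60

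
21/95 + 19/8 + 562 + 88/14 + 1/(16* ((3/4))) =9112603/15960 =570.97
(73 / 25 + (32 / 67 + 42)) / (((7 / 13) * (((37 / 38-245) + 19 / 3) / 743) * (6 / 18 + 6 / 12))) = -316.25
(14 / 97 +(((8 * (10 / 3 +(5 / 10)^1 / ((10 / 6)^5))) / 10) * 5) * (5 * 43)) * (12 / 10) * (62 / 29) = 7440.64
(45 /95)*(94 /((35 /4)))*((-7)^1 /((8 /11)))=-48.98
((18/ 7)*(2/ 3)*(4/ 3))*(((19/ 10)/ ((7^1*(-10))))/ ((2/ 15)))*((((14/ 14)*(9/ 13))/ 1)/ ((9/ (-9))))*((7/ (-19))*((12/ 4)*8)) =-1296/ 455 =-2.85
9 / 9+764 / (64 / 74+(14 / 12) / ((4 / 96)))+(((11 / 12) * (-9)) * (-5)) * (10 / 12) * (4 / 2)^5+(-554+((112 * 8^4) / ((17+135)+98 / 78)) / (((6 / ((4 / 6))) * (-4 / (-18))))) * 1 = 3303666620 / 1595859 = 2070.15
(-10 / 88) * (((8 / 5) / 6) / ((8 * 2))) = -1 / 528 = -0.00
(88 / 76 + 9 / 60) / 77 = 0.02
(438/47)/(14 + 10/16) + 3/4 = 10171/7332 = 1.39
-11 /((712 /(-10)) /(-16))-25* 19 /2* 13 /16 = -556615 /2848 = -195.44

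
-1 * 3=-3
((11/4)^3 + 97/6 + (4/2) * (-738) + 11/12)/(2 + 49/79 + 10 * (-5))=30.35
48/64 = 3/4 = 0.75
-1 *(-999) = 999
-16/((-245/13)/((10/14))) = 208/343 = 0.61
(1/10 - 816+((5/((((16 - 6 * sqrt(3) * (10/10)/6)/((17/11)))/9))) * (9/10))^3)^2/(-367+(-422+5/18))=-678.39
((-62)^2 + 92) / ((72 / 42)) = 2296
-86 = -86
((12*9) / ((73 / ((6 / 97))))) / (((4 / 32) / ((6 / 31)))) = 31104 / 219511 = 0.14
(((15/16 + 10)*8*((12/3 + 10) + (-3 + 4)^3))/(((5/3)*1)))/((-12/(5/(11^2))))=-2625/968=-2.71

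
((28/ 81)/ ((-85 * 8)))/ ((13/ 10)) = -7/ 17901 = -0.00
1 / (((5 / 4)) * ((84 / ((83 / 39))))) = 83 / 4095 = 0.02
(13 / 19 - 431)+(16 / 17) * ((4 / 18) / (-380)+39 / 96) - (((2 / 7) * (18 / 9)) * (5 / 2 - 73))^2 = -153903871 / 74970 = -2052.87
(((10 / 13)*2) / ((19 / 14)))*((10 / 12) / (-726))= -350 / 268983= -0.00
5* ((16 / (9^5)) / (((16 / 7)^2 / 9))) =0.00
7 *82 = 574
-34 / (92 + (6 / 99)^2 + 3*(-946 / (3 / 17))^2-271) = -37026 / 93882757885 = -0.00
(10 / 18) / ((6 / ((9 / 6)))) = 5 / 36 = 0.14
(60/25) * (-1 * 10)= -24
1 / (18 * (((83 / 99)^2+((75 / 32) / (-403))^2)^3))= 240585145584974077898146998776758272 / 1504046953845867463035379585299675649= 0.16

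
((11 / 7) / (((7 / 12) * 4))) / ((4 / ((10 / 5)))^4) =33 / 784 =0.04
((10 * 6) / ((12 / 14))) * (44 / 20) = 154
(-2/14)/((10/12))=-6/35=-0.17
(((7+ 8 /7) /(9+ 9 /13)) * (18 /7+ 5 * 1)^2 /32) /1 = 693823 /460992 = 1.51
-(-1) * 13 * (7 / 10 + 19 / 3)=91.43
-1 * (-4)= 4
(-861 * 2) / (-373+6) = 1722 / 367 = 4.69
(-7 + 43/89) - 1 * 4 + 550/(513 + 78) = -504226/52599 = -9.59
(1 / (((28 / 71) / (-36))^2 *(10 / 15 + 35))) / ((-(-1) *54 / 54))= 1224963 / 5243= 233.64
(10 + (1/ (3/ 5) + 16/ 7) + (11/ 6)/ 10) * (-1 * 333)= -659007/ 140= -4707.19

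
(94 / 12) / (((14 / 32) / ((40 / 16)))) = 940 / 21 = 44.76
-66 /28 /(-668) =33 /9352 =0.00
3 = 3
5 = 5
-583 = -583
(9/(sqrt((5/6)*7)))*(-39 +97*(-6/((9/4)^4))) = -134957*sqrt(210)/8505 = -229.95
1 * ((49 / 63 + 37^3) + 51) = 456343 / 9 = 50704.78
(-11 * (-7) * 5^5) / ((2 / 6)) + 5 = 721880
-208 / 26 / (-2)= 4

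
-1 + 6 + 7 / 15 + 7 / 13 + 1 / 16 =18931 / 3120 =6.07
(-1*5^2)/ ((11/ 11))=-25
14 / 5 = 2.80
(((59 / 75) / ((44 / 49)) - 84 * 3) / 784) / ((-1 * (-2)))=-118387 / 739200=-0.16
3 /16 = 0.19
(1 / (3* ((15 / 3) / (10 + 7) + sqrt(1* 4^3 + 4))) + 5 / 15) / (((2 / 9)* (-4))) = -29313 / 78508 - 867* sqrt(17) / 78508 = -0.42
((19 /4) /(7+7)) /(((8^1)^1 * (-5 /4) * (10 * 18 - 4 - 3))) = -19 /96880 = -0.00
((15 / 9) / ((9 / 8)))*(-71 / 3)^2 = 201640 / 243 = 829.79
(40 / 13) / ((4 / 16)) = 160 / 13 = 12.31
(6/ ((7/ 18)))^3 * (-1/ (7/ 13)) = -16376256/ 2401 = -6820.60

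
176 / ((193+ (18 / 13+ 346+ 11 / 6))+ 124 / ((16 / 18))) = 0.26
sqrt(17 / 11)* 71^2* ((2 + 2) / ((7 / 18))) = 362952* sqrt(187) / 77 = 64458.36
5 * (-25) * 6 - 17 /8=-6017 /8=-752.12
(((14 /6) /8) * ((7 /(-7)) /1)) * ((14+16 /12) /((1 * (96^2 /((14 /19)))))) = -1127 /3151872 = -0.00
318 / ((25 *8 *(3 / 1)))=53 / 100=0.53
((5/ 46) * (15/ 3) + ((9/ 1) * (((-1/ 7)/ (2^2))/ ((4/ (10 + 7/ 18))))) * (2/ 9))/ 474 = 8299/ 10989216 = 0.00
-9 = -9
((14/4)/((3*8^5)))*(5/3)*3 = 35/196608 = 0.00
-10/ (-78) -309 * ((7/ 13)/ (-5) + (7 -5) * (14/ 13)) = -9482/ 15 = -632.13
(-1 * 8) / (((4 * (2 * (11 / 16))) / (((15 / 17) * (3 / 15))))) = -48 / 187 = -0.26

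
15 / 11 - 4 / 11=1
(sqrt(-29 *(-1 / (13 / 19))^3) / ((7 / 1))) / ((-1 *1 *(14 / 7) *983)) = -0.00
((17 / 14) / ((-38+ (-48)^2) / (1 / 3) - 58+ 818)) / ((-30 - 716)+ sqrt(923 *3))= -0.00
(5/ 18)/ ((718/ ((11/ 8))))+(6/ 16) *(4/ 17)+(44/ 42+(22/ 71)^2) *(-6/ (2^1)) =-207287766223/ 62022689568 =-3.34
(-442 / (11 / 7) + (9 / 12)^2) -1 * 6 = -50461 / 176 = -286.71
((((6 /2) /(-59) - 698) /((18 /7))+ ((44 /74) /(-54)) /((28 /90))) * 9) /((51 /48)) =-597425120 /259777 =-2299.76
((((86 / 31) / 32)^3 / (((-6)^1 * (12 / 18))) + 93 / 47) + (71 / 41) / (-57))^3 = 1139388422885073815675648688334086434439227 / 154093661001421808283644812490267160477696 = 7.39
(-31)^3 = -29791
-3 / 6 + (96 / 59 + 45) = 5443 / 118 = 46.13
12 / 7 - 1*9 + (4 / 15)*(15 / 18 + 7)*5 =199 / 63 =3.16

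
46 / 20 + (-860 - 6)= -8637 / 10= -863.70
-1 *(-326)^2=-106276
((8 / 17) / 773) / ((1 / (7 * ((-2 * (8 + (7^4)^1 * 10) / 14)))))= -192144 / 13141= -14.62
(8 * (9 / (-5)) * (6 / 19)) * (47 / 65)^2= -954288 / 401375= -2.38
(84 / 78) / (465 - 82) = 14 / 4979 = 0.00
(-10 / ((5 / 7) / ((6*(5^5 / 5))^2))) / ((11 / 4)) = -787500000 / 11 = -71590909.09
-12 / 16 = -3 / 4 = -0.75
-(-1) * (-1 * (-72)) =72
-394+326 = -68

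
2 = 2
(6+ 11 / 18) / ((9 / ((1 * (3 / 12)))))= 119 / 648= 0.18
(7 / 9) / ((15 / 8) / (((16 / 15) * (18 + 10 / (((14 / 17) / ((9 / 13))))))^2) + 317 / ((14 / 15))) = 2384664576 / 1041351332915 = 0.00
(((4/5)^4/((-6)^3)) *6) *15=-64/375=-0.17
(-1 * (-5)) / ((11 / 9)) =45 / 11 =4.09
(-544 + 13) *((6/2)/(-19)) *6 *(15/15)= 9558/19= 503.05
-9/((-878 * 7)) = 9/6146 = 0.00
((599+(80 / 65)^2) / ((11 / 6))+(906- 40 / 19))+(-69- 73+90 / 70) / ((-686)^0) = 269680703 / 247247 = 1090.73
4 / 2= 2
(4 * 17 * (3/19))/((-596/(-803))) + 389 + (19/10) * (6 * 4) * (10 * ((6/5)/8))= 6679262/14155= 471.87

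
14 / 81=0.17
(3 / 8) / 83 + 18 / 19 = 0.95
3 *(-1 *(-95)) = 285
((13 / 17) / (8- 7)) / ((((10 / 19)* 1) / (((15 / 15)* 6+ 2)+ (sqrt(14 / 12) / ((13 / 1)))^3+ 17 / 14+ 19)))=133* sqrt(42) / 1034280+ 19513 / 476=40.99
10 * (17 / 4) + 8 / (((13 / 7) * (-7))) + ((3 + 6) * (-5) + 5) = 49 / 26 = 1.88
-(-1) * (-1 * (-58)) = 58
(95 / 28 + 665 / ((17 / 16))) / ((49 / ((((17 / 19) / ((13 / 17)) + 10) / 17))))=43495635 / 5154604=8.44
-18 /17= -1.06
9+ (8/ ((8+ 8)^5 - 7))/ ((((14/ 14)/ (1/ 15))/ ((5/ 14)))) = 198179545/ 22019949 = 9.00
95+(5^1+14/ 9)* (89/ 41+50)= 53752/ 123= 437.01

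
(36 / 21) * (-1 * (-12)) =144 / 7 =20.57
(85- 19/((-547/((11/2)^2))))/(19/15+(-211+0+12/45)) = -2824185/6874696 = -0.41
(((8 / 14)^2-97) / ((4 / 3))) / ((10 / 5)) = -14211 / 392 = -36.25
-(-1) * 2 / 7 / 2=1 / 7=0.14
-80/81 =-0.99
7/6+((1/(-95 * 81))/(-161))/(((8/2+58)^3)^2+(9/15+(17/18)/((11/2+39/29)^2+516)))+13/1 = 3775132943841373636262411/266479972506449903468862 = 14.17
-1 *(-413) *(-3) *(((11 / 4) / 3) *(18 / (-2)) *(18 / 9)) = 40887 / 2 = 20443.50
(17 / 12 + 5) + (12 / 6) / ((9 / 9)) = 101 / 12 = 8.42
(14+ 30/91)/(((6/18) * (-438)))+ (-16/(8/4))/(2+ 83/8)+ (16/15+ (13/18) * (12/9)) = 12676502/9864855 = 1.29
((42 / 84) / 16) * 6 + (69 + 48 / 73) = 81579 / 1168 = 69.85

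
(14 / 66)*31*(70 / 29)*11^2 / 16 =83545 / 696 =120.04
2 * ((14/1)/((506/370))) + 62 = 20866/253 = 82.47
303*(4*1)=1212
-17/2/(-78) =0.11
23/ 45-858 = -38587/ 45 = -857.49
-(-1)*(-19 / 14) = -19 / 14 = -1.36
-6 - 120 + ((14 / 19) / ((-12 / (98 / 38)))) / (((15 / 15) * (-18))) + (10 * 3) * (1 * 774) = 900389215 / 38988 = 23094.01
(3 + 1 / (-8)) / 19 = 23 / 152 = 0.15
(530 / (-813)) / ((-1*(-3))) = -530 / 2439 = -0.22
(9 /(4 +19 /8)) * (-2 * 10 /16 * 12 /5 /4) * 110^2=-217800 /17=-12811.76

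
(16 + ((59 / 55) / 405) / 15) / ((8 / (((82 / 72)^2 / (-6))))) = -8986725179 / 20785248000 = -0.43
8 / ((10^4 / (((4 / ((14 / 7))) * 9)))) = 9 / 625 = 0.01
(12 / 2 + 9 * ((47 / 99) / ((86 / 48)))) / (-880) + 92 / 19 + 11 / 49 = 979855867 / 193759720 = 5.06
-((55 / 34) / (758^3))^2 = -3025 / 219266895604622174464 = -0.00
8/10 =4/5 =0.80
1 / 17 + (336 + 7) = 5832 / 17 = 343.06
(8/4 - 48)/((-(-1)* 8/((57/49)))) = -6.69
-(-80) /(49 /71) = 115.92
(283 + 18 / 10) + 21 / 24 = 11427 / 40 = 285.68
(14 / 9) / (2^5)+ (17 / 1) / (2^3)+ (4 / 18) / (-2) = 33 / 16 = 2.06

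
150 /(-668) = -75 /334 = -0.22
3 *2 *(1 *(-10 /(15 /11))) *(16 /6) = -352 /3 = -117.33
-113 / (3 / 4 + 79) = -452 / 319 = -1.42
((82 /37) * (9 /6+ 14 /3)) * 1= 41 /3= 13.67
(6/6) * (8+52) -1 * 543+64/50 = -12043/25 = -481.72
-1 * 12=-12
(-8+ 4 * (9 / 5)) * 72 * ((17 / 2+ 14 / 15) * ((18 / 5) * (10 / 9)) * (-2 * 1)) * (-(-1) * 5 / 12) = 9056 / 5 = 1811.20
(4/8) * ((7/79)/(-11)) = -7/1738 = -0.00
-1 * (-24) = 24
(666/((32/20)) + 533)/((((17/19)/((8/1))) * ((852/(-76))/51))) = -2741434/71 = -38611.75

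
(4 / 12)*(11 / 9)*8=88 / 27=3.26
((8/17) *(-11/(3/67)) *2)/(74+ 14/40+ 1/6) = -3.10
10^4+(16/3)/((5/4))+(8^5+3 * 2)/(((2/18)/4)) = 1189868.27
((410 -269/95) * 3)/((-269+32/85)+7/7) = -41973/9196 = -4.56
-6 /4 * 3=-9 /2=-4.50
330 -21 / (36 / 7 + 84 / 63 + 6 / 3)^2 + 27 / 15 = 52517451 / 158420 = 331.51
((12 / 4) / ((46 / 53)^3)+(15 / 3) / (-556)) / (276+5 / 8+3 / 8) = 61960039 / 3747728008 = 0.02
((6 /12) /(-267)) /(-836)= 0.00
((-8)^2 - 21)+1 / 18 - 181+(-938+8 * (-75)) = -30167 / 18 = -1675.94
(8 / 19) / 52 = 2 / 247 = 0.01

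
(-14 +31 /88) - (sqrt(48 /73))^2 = -14.31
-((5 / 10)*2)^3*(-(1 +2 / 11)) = 13 / 11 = 1.18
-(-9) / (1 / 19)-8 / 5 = 169.40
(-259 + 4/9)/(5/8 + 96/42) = -130312/1467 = -88.83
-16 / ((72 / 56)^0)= -16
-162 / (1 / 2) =-324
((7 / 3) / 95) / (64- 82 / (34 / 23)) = 119 / 41325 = 0.00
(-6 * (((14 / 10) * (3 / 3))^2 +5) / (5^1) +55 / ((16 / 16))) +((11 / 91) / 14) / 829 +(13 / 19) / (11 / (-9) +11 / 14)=1243854059809 / 27591814250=45.08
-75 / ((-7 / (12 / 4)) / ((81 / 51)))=51.05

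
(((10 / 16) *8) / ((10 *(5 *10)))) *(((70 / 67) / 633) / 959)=0.00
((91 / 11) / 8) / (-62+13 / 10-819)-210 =-81284735 / 387068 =-210.00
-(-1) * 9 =9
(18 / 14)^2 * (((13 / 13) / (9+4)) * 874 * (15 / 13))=1061910 / 8281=128.23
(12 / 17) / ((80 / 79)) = 237 / 340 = 0.70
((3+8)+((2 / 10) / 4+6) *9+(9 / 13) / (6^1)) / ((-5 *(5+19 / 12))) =-51141 / 25675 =-1.99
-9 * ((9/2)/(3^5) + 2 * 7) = -757/6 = -126.17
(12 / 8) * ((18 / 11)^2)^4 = 16529940864 / 214358881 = 77.11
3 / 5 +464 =2323 / 5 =464.60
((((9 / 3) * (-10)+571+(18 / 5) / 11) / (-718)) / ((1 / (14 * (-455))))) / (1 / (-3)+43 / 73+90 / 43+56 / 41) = 7322484429897 / 5663616310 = 1292.90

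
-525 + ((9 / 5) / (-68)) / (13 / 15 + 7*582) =-2182091127 / 4156364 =-525.00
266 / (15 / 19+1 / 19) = 2527 / 8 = 315.88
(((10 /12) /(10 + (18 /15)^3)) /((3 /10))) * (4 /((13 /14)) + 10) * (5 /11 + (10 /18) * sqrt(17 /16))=3.48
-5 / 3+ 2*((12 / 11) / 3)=-31 / 33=-0.94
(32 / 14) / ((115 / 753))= 12048 / 805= 14.97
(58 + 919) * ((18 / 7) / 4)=8793 / 14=628.07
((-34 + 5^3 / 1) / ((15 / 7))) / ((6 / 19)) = 12103 / 90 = 134.48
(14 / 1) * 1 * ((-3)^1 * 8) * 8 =-2688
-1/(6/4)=-2/3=-0.67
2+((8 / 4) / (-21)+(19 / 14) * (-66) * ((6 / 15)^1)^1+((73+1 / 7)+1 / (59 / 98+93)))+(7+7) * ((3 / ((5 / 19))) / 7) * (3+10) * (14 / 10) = 2187298262 / 4815825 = 454.19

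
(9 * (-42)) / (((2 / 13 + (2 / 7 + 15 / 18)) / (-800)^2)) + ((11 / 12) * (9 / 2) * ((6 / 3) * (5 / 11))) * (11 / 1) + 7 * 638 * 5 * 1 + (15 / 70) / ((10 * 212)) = -190032765.44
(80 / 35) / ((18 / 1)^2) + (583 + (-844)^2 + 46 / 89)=35976057935 / 50463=712919.52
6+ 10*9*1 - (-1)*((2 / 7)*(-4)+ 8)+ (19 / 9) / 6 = 39013 / 378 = 103.21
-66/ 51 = -22/ 17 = -1.29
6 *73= 438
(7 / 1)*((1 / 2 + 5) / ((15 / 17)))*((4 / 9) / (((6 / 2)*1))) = 2618 / 405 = 6.46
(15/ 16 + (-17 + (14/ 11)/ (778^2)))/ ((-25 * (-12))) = -427784411/ 7989748800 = -0.05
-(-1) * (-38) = -38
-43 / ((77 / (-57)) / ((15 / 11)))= 36765 / 847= 43.41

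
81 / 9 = 9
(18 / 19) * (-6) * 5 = -540 / 19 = -28.42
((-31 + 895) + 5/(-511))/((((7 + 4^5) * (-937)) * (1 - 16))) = 441499/7404750255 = 0.00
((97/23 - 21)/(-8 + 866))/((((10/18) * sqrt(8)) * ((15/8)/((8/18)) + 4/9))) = -41688 * sqrt(2)/22085635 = -0.00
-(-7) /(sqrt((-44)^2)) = 7 /44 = 0.16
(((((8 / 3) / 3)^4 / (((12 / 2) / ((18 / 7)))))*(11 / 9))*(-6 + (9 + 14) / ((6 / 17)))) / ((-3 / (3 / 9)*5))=-1599488 / 3720087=-0.43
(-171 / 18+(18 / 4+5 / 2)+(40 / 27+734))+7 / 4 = 79351 / 108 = 734.73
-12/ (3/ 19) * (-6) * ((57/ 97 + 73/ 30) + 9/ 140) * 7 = 4776334/ 485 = 9848.11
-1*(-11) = 11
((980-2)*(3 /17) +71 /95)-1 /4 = 1118133 /6460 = 173.09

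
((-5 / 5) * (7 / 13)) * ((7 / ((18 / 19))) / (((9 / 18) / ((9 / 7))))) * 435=-4450.38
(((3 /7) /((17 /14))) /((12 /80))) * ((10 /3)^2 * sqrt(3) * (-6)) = -271.69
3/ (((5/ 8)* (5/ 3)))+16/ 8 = 122/ 25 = 4.88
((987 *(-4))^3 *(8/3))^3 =-4418760801865312290727426290352128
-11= -11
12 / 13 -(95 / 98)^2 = -2077 / 124852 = -0.02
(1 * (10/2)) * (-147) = -735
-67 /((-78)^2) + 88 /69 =176923 /139932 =1.26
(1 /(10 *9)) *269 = 269 /90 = 2.99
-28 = -28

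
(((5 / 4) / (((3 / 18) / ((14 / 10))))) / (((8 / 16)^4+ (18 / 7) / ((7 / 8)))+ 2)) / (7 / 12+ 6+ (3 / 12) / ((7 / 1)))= 57624 / 181673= 0.32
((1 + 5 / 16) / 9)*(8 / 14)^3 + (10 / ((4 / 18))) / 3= 2209 / 147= 15.03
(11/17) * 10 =110/17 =6.47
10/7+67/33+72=17431/231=75.46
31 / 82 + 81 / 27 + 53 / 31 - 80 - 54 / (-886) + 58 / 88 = -1838063057 / 24774332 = -74.19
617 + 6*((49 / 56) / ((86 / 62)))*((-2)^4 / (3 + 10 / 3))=511901 / 817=626.56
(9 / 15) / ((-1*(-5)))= 3 / 25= 0.12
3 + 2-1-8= -4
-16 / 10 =-8 / 5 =-1.60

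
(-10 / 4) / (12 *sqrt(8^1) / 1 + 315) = -175 / 21794 + 20 *sqrt(2) / 32691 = -0.01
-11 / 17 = -0.65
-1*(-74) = 74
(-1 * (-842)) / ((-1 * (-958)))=421 / 479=0.88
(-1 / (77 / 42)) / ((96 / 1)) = -1 / 176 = -0.01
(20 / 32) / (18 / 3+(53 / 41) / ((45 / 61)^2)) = 415125 / 5562904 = 0.07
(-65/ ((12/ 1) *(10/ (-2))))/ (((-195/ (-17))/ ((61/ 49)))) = 1037/ 8820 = 0.12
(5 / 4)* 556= 695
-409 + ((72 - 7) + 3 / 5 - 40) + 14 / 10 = -382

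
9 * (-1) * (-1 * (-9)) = -81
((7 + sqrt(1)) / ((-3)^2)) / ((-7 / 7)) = -8 / 9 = -0.89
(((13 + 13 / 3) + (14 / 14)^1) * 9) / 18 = 55 / 6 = 9.17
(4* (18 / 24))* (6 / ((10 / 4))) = 36 / 5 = 7.20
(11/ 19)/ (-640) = -11/ 12160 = -0.00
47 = 47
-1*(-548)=548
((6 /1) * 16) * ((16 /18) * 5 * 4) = 5120 /3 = 1706.67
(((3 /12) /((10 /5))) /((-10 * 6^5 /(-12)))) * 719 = 719 /51840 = 0.01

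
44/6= 22/3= 7.33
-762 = -762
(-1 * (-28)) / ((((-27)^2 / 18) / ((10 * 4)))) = 2240 / 81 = 27.65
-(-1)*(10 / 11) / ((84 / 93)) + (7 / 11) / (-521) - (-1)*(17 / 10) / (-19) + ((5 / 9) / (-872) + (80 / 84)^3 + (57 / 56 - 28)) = -55405529217281 / 2198357843220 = -25.20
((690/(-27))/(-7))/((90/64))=1472/567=2.60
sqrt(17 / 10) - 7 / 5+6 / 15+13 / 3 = sqrt(170) / 10+10 / 3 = 4.64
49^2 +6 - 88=2319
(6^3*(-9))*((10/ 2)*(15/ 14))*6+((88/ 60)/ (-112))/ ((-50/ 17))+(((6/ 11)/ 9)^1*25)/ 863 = -3559060960687/ 56958000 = -62485.71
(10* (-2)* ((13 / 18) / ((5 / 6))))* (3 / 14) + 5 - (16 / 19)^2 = 1457 / 2527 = 0.58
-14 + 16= 2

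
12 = 12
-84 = -84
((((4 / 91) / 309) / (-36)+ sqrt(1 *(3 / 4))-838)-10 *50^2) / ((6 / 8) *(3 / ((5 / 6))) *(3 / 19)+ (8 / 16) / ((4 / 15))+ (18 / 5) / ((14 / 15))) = -4969524859240 / 1184480739+ 2660 *sqrt(3) / 32763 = -4195.39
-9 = -9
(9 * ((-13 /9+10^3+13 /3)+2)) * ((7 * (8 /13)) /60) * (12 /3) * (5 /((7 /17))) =1229984 /39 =31538.05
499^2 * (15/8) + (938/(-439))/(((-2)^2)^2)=409917779/878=466876.74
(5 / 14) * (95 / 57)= 0.60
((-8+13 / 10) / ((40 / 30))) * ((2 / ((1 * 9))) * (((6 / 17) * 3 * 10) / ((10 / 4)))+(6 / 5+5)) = -122007 / 3400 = -35.88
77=77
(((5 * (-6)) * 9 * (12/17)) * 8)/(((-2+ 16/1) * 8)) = -1620/119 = -13.61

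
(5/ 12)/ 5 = 0.08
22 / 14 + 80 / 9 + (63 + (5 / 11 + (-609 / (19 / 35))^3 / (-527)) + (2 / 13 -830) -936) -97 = 87185146990082849 / 32564769237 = 2677284.35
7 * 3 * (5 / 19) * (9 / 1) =945 / 19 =49.74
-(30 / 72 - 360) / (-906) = -4315 / 10872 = -0.40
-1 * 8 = -8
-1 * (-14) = 14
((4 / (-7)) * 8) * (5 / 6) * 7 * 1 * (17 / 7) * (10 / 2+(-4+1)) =-2720 / 21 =-129.52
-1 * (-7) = 7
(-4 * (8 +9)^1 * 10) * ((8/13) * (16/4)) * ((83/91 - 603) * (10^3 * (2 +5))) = 1192230400000/169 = 7054617751.48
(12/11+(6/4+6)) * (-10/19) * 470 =-444150/209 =-2125.12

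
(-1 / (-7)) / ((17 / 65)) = 65 / 119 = 0.55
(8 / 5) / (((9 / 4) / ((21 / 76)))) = 0.20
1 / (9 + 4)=0.08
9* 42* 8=3024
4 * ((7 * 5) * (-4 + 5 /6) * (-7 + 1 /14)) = 9215 /3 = 3071.67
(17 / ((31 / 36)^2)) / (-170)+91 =90.87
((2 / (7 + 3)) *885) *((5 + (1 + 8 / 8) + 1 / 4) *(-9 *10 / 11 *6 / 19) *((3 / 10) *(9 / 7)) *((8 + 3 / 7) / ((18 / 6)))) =-73591821 / 20482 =-3593.00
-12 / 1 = -12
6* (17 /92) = 1.11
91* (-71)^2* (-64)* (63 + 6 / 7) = -1874768064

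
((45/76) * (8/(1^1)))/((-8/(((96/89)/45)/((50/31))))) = -372/42275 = -0.01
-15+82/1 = 67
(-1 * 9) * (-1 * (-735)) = -6615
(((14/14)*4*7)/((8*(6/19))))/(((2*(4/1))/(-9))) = -399/32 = -12.47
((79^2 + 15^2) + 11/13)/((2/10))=32334.23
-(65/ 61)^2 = -1.14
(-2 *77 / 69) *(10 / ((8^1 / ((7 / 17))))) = -2695 / 2346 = -1.15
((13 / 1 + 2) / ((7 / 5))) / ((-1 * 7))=-75 / 49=-1.53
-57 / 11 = -5.18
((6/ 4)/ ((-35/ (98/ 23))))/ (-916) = 21/ 105340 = 0.00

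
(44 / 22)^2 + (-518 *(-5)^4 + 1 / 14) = -4532443 / 14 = -323745.93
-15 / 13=-1.15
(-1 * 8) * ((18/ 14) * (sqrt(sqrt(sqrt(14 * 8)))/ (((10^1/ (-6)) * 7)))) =216 * sqrt(2) * 7^(1/ 8)/ 245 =1.59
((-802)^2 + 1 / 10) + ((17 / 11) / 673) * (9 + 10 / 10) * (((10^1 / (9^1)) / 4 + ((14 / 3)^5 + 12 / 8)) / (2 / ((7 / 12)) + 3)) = 104138346806081 / 161903610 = 643212.01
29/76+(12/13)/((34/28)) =19177/16796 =1.14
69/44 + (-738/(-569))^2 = 46303845/14245484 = 3.25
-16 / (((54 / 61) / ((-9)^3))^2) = -10850436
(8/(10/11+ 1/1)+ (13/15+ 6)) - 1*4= 247/35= 7.06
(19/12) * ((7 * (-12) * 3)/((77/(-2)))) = 114/11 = 10.36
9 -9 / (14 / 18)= -18 / 7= -2.57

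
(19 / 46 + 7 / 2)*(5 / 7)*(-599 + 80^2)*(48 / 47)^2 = 6014476800 / 355649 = 16911.27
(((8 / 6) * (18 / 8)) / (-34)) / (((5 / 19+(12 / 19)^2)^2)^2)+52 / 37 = 3883470179737 / 4104613270378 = 0.95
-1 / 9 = -0.11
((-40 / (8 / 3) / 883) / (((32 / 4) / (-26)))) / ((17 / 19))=3705 / 60044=0.06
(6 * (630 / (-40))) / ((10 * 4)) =-189 / 80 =-2.36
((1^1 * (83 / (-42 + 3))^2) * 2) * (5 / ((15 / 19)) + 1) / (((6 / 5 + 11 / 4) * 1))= 6062320 / 360477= 16.82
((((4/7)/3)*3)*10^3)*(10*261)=10440000/7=1491428.57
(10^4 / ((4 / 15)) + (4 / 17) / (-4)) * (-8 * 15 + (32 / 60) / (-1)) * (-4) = 4610392768 / 255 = 18079971.64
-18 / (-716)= 9 / 358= 0.03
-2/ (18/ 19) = -19/ 9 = -2.11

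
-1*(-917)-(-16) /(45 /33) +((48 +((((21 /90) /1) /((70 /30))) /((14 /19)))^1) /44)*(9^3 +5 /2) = 165983 /96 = 1728.99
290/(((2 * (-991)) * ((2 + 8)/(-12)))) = 0.18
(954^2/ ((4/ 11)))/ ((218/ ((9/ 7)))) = 22525371/ 1526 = 14761.06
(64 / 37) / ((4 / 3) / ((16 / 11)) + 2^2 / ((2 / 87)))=768 / 77663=0.01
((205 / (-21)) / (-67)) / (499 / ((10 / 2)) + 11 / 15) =0.00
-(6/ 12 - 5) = 9/ 2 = 4.50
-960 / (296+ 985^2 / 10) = -640 / 64879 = -0.01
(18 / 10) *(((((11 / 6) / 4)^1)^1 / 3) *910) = 1001 / 4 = 250.25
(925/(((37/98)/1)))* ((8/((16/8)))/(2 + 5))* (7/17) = 9800/17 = 576.47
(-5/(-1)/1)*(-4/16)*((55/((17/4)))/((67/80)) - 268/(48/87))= 10713385/18224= 587.87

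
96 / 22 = 4.36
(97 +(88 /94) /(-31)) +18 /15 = 715167 /7285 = 98.17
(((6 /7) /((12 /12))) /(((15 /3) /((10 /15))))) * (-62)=-248 /35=-7.09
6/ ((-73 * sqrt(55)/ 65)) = -78 * sqrt(55)/ 803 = -0.72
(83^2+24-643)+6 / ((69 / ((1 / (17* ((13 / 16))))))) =31870442 / 5083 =6270.01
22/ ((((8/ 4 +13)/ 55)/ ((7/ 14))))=121/ 3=40.33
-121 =-121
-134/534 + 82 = 81.75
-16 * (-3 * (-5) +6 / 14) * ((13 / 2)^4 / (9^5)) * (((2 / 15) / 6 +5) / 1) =-25819144 / 688905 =-37.48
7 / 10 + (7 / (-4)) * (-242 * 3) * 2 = 25417 / 10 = 2541.70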